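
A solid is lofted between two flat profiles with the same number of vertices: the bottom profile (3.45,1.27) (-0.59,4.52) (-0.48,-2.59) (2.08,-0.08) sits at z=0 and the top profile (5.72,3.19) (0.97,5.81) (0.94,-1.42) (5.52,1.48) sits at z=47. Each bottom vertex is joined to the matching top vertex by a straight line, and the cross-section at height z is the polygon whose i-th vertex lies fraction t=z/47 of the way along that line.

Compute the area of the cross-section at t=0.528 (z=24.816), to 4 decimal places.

Area at t=0.528: 17.5532

Cross-section at t=0.528: each vertex is (1-t)·p0[i] + t·p1[i].
  v1: (1-0.528)·(3.45,1.27) + 0.528·(5.72,3.19) = (4.6486,2.2838)
  v2: (1-0.528)·(-0.59,4.52) + 0.528·(0.97,5.81) = (0.2337,5.2011)
  v3: (1-0.528)·(-0.48,-2.59) + 0.528·(0.94,-1.42) = (0.2698,-1.9722)
  v4: (1-0.528)·(2.08,-0.08) + 0.528·(5.52,1.48) = (3.8963,0.7437)
Shoelace sum Σ(x_i·y_{i+1} − x_{i+1}·y_i):
  i=1: 4.6486·5.2011 − 0.2337·2.2838 = +23.6440 (running +23.6440)
  i=2: 0.2337·-1.9722 − 0.2698·5.2011 = -1.8639 (running +21.7801)
  i=3: 0.2698·0.7437 − 3.8963·-1.9722 = +7.8851 (running +29.6652)
  i=4: 3.8963·2.2838 − 4.6486·0.7437 = +5.4412 (running +35.1064)
Area = |Σ|/2 = |35.1064|/2 = 17.5532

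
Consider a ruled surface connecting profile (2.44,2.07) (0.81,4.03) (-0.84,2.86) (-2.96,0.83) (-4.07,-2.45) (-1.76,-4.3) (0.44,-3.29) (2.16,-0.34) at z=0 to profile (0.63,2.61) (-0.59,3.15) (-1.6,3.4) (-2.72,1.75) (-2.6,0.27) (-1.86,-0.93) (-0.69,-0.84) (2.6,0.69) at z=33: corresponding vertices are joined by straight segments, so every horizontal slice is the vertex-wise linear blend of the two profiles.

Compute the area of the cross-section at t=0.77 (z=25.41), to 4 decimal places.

Area at t=0.77: 17.8650

Cross-section at t=0.77: each vertex is (1-t)·p0[i] + t·p1[i].
  v1: (1-0.77)·(2.44,2.07) + 0.77·(0.63,2.61) = (1.0463,2.4858)
  v2: (1-0.77)·(0.81,4.03) + 0.77·(-0.59,3.15) = (-0.2680,3.3524)
  v3: (1-0.77)·(-0.84,2.86) + 0.77·(-1.6,3.4) = (-1.4252,3.2758)
  v4: (1-0.77)·(-2.96,0.83) + 0.77·(-2.72,1.75) = (-2.7752,1.5384)
  v5: (1-0.77)·(-4.07,-2.45) + 0.77·(-2.6,0.27) = (-2.9381,-0.3556)
  v6: (1-0.77)·(-1.76,-4.3) + 0.77·(-1.86,-0.93) = (-1.8370,-1.7051)
  v7: (1-0.77)·(0.44,-3.29) + 0.77·(-0.69,-0.84) = (-0.4301,-1.4035)
  v8: (1-0.77)·(2.16,-0.34) + 0.77·(2.6,0.69) = (2.4988,0.4531)
Shoelace sum Σ(x_i·y_{i+1} − x_{i+1}·y_i):
  i=1: 1.0463·3.3524 − -0.2680·2.4858 = +4.1738 (running +4.1738)
  i=2: -0.2680·3.2758 − -1.4252·3.3524 = +3.8999 (running +8.0737)
  i=3: -1.4252·1.5384 − -2.7752·3.2758 = +6.8985 (running +14.9722)
  i=4: -2.7752·-0.3556 − -2.9381·1.5384 = +5.5068 (running +20.4790)
  i=5: -2.9381·-1.7051 − -1.8370·-0.3556 = +4.3565 (running +24.8356)
  i=6: -1.8370·-1.4035 − -0.4301·-1.7051 = +1.8449 (running +26.6804)
  i=7: -0.4301·0.4531 − 2.4988·-1.4035 = +3.3122 (running +29.9926)
  i=8: 2.4988·2.4858 − 1.0463·0.4531 = +5.7374 (running +35.7301)
Area = |Σ|/2 = |35.7301|/2 = 17.8650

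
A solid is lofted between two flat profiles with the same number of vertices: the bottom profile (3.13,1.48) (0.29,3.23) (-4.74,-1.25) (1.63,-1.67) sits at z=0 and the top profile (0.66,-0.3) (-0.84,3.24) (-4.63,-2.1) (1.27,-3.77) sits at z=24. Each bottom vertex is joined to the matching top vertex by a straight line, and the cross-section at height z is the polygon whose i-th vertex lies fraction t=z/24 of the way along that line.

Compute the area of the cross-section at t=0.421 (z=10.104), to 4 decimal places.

Cross-section at t=0.421: each vertex is (1-t)·p0[i] + t·p1[i].
  v1: (1-0.421)·(3.13,1.48) + 0.421·(0.66,-0.3) = (2.0901,0.7306)
  v2: (1-0.421)·(0.29,3.23) + 0.421·(-0.84,3.24) = (-0.1857,3.2342)
  v3: (1-0.421)·(-4.74,-1.25) + 0.421·(-4.63,-2.1) = (-4.6937,-1.6079)
  v4: (1-0.421)·(1.63,-1.67) + 0.421·(1.27,-3.77) = (1.4784,-2.5541)
Shoelace sum Σ(x_i·y_{i+1} − x_{i+1}·y_i):
  i=1: 2.0901·3.2342 − -0.1857·0.7306 = +6.8956 (running +6.8956)
  i=2: -0.1857·-1.6079 − -4.6937·3.2342 = +15.4790 (running +22.3746)
  i=3: -4.6937·-2.5541 − 1.4784·-1.6079 = +14.3653 (running +36.7399)
  i=4: 1.4784·0.7306 − 2.0901·-2.5541 = +6.4186 (running +43.1585)
Area = |Σ|/2 = |43.1585|/2 = 21.5792

Area at t=0.421: 21.5792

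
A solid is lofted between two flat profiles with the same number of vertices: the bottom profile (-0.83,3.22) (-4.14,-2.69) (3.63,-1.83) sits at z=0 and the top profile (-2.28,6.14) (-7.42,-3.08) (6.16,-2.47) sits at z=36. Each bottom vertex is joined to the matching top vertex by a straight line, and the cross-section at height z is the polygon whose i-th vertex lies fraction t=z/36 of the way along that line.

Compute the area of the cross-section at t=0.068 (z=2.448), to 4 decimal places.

Area at t=0.068: 23.5991

Cross-section at t=0.068: each vertex is (1-t)·p0[i] + t·p1[i].
  v1: (1-0.068)·(-0.83,3.22) + 0.068·(-2.28,6.14) = (-0.9286,3.4186)
  v2: (1-0.068)·(-4.14,-2.69) + 0.068·(-7.42,-3.08) = (-4.3630,-2.7165)
  v3: (1-0.068)·(3.63,-1.83) + 0.068·(6.16,-2.47) = (3.8020,-1.8735)
Shoelace sum Σ(x_i·y_{i+1} − x_{i+1}·y_i):
  i=1: -0.9286·-2.7165 − -4.3630·3.4186 = +17.4379 (running +17.4379)
  i=2: -4.3630·-1.8735 − 3.8020·-2.7165 = +18.5026 (running +35.9404)
  i=3: 3.8020·3.4186 − -0.9286·-1.8735 = +11.2578 (running +47.1982)
Area = |Σ|/2 = |47.1982|/2 = 23.5991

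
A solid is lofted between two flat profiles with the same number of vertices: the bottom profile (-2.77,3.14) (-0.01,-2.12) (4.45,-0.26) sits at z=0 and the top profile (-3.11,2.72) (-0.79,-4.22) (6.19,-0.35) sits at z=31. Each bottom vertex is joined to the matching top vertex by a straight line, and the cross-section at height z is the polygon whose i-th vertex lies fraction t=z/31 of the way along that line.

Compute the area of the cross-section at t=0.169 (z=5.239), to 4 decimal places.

Cross-section at t=0.169: each vertex is (1-t)·p0[i] + t·p1[i].
  v1: (1-0.169)·(-2.77,3.14) + 0.169·(-3.11,2.72) = (-2.8275,3.0690)
  v2: (1-0.169)·(-0.01,-2.12) + 0.169·(-0.79,-4.22) = (-0.1418,-2.4749)
  v3: (1-0.169)·(4.45,-0.26) + 0.169·(6.19,-0.35) = (4.7441,-0.2752)
Shoelace sum Σ(x_i·y_{i+1} − x_{i+1}·y_i):
  i=1: -2.8275·-2.4749 − -0.1418·3.0690 = +7.4329 (running +7.4329)
  i=2: -0.1418·-0.2752 − 4.7441·-2.4749 = +11.7801 (running +19.2130)
  i=3: 4.7441·3.0690 − -2.8275·-0.2752 = +13.7815 (running +32.9945)
Area = |Σ|/2 = |32.9945|/2 = 16.4973

Area at t=0.169: 16.4973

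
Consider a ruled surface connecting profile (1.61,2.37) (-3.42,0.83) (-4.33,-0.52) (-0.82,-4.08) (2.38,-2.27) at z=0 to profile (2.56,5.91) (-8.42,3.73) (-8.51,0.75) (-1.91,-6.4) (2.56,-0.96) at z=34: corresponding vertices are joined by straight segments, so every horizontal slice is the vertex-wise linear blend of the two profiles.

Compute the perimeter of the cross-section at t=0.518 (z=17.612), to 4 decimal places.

Cross-section at t=0.518: each vertex is (1-t)·p0[i] + t·p1[i].
  v1: (1-0.518)·(1.61,2.37) + 0.518·(2.56,5.91) = (2.1021,4.2037)
  v2: (1-0.518)·(-3.42,0.83) + 0.518·(-8.42,3.73) = (-6.0100,2.3322)
  v3: (1-0.518)·(-4.33,-0.52) + 0.518·(-8.51,0.75) = (-6.4952,0.1379)
  v4: (1-0.518)·(-0.82,-4.08) + 0.518·(-1.91,-6.4) = (-1.3846,-5.2818)
  v5: (1-0.518)·(2.38,-2.27) + 0.518·(2.56,-0.96) = (2.4732,-1.5914)
Perimeter = Σ |v_{i+1} − v_i|:
  edge 1→2: √(-8.1121² + -1.8715²) = 8.3252 (running 8.3252)
  edge 2→3: √(-0.4852² + -2.1943²) = 2.2474 (running 10.5725)
  edge 3→4: √(5.1106² + -5.4196²) = 7.4492 (running 18.0217)
  edge 4→5: √(3.8579² + 3.6903²) = 5.3387 (running 23.3604)
  edge 5→1: √(-0.3711² + 5.7951²) = 5.8070 (running 29.1675)
Perimeter = 29.1675

Perimeter at t=0.518: 29.1675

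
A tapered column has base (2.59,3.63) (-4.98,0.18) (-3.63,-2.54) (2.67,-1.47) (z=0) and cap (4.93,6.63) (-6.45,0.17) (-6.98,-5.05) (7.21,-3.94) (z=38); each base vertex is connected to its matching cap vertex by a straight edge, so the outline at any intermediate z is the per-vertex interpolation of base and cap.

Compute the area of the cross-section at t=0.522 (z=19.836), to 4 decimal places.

Cross-section at t=0.522: each vertex is (1-t)·p0[i] + t·p1[i].
  v1: (1-0.522)·(2.59,3.63) + 0.522·(4.93,6.63) = (3.8115,5.1960)
  v2: (1-0.522)·(-4.98,0.18) + 0.522·(-6.45,0.17) = (-5.7473,0.1748)
  v3: (1-0.522)·(-3.63,-2.54) + 0.522·(-6.98,-5.05) = (-5.3787,-3.8502)
  v4: (1-0.522)·(2.67,-1.47) + 0.522·(7.21,-3.94) = (5.0399,-2.7593)
Shoelace sum Σ(x_i·y_{i+1} − x_{i+1}·y_i):
  i=1: 3.8115·0.1748 − -5.7473·5.1960 = +30.5293 (running +30.5293)
  i=2: -5.7473·-3.8502 − -5.3787·0.1748 = +23.0686 (running +53.5980)
  i=3: -5.3787·-2.7593 − 5.0399·-3.8502 = +34.2463 (running +87.8443)
  i=4: 5.0399·5.1960 − 3.8115·-2.7593 = +36.7044 (running +124.5487)
Area = |Σ|/2 = |124.5487|/2 = 62.2743

Area at t=0.522: 62.2743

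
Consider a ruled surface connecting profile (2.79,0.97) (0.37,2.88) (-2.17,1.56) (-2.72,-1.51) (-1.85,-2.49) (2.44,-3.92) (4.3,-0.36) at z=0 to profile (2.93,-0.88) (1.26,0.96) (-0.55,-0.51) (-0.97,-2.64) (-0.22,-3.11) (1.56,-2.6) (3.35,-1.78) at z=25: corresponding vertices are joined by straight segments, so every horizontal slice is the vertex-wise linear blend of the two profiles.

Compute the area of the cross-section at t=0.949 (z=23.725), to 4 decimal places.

Cross-section at t=0.949: each vertex is (1-t)·p0[i] + t·p1[i].
  v1: (1-0.949)·(2.79,0.97) + 0.949·(2.93,-0.88) = (2.9229,-0.7856)
  v2: (1-0.949)·(0.37,2.88) + 0.949·(1.26,0.96) = (1.2146,1.0579)
  v3: (1-0.949)·(-2.17,1.56) + 0.949·(-0.55,-0.51) = (-0.6326,-0.4044)
  v4: (1-0.949)·(-2.72,-1.51) + 0.949·(-0.97,-2.64) = (-1.0593,-2.5824)
  v5: (1-0.949)·(-1.85,-2.49) + 0.949·(-0.22,-3.11) = (-0.3031,-3.0784)
  v6: (1-0.949)·(2.44,-3.92) + 0.949·(1.56,-2.6) = (1.6049,-2.6673)
  v7: (1-0.949)·(4.3,-0.36) + 0.949·(3.35,-1.78) = (3.3984,-1.7076)
Shoelace sum Σ(x_i·y_{i+1} − x_{i+1}·y_i):
  i=1: 2.9229·1.0579 − 1.2146·-0.7856 = +4.0464 (running +4.0464)
  i=2: 1.2146·-0.4044 − -0.6326·1.0579 = +0.1780 (running +4.2244)
  i=3: -0.6326·-2.5824 − -1.0593·-0.4044 = +1.2053 (running +5.4297)
  i=4: -1.0593·-3.0784 − -0.3031·-2.5824 = +2.4780 (running +7.9077)
  i=5: -0.3031·-2.6673 − 1.6049·-3.0784 = +5.7490 (running +13.6567)
  i=6: 1.6049·-1.7076 − 3.3984·-2.6673 = +6.3243 (running +19.9810)
  i=7: 3.3984·-0.7856 − 2.9229·-1.7076 = +2.3210 (running +22.3020)
Area = |Σ|/2 = |22.3020|/2 = 11.1510

Area at t=0.949: 11.1510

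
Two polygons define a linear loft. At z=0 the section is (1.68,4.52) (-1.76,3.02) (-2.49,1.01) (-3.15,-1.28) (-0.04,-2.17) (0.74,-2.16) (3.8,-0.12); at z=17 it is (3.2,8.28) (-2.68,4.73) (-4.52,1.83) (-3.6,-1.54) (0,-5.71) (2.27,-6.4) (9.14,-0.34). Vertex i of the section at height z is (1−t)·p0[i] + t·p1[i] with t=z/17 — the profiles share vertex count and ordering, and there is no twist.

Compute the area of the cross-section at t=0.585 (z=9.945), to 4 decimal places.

Cross-section at t=0.585: each vertex is (1-t)·p0[i] + t·p1[i].
  v1: (1-0.585)·(1.68,4.52) + 0.585·(3.2,8.28) = (2.5692,6.7196)
  v2: (1-0.585)·(-1.76,3.02) + 0.585·(-2.68,4.73) = (-2.2982,4.0204)
  v3: (1-0.585)·(-2.49,1.01) + 0.585·(-4.52,1.83) = (-3.6776,1.4897)
  v4: (1-0.585)·(-3.15,-1.28) + 0.585·(-3.6,-1.54) = (-3.4132,-1.4321)
  v5: (1-0.585)·(-0.04,-2.17) + 0.585·(0,-5.71) = (-0.0166,-4.2409)
  v6: (1-0.585)·(0.74,-2.16) + 0.585·(2.27,-6.4) = (1.6351,-4.6404)
  v7: (1-0.585)·(3.8,-0.12) + 0.585·(9.14,-0.34) = (6.9239,-0.2487)
Shoelace sum Σ(x_i·y_{i+1} − x_{i+1}·y_i):
  i=1: 2.5692·4.0204 − -2.2982·6.7196 = +25.7721 (running +25.7721)
  i=2: -2.2982·1.4897 − -3.6776·4.0204 = +11.3614 (running +37.1335)
  i=3: -3.6776·-1.4321 − -3.4132·1.4897 = +10.3513 (running +47.4848)
  i=4: -3.4132·-4.2409 − -0.0166·-1.4321 = +14.4515 (running +61.9363)
  i=5: -0.0166·-4.6404 − 1.6351·-4.2409 = +7.0111 (running +68.9474)
  i=6: 1.6351·-0.2487 − 6.9239·-4.6404 = +31.7230 (running +100.6704)
  i=7: 6.9239·6.7196 − 2.5692·-0.2487 = +47.1648 (running +147.8352)
Area = |Σ|/2 = |147.8352|/2 = 73.9176

Area at t=0.585: 73.9176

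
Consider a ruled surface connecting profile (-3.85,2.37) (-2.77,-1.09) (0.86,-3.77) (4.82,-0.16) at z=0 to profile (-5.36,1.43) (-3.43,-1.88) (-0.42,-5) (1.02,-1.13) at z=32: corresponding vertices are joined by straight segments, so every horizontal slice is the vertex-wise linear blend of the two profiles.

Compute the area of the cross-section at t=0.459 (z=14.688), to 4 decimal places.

Cross-section at t=0.459: each vertex is (1-t)·p0[i] + t·p1[i].
  v1: (1-0.459)·(-3.85,2.37) + 0.459·(-5.36,1.43) = (-4.5431,1.9385)
  v2: (1-0.459)·(-2.77,-1.09) + 0.459·(-3.43,-1.88) = (-3.0729,-1.4526)
  v3: (1-0.459)·(0.86,-3.77) + 0.459·(-0.42,-5) = (0.2725,-4.3346)
  v4: (1-0.459)·(4.82,-0.16) + 0.459·(1.02,-1.13) = (3.0758,-0.6052)
Shoelace sum Σ(x_i·y_{i+1} − x_{i+1}·y_i):
  i=1: -4.5431·-1.4526 − -3.0729·1.9385 = +12.5564 (running +12.5564)
  i=2: -3.0729·-4.3346 − 0.2725·-1.4526 = +13.7157 (running +26.2720)
  i=3: 0.2725·-0.6052 − 3.0758·-4.3346 = +13.1674 (running +39.4394)
  i=4: 3.0758·1.9385 − -4.5431·-0.6052 = +3.2129 (running +42.6523)
Area = |Σ|/2 = |42.6523|/2 = 21.3262

Area at t=0.459: 21.3262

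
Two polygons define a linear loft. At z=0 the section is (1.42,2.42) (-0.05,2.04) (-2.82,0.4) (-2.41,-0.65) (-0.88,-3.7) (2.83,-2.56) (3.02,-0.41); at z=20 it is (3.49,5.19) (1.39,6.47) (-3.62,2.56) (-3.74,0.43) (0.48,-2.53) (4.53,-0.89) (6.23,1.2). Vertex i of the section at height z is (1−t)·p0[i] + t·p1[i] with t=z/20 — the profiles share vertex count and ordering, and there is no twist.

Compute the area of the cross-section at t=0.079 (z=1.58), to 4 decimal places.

Cross-section at t=0.079: each vertex is (1-t)·p0[i] + t·p1[i].
  v1: (1-0.079)·(1.42,2.42) + 0.079·(3.49,5.19) = (1.5835,2.6388)
  v2: (1-0.079)·(-0.05,2.04) + 0.079·(1.39,6.47) = (0.0638,2.3900)
  v3: (1-0.079)·(-2.82,0.4) + 0.079·(-3.62,2.56) = (-2.8832,0.5706)
  v4: (1-0.079)·(-2.41,-0.65) + 0.079·(-3.74,0.43) = (-2.5151,-0.5647)
  v5: (1-0.079)·(-0.88,-3.7) + 0.079·(0.48,-2.53) = (-0.7726,-3.6076)
  v6: (1-0.079)·(2.83,-2.56) + 0.079·(4.53,-0.89) = (2.9643,-2.4281)
  v7: (1-0.079)·(3.02,-0.41) + 0.079·(6.23,1.2) = (3.2736,-0.2828)
Shoelace sum Σ(x_i·y_{i+1} − x_{i+1}·y_i):
  i=1: 1.5835·2.3900 − 0.0638·2.6388 = +3.6163 (running +3.6163)
  i=2: 0.0638·0.5706 − -2.8832·2.3900 = +6.9271 (running +10.5435)
  i=3: -2.8832·-0.5647 − -2.5151·0.5706 = +3.0633 (running +13.6068)
  i=4: -2.5151·-3.6076 − -0.7726·-0.5647 = +8.6370 (running +22.2438)
  i=5: -0.7726·-2.4281 − 2.9643·-3.6076 = +12.5697 (running +34.8136)
  i=6: 2.9643·-0.2828 − 3.2736·-2.4281 = +7.1102 (running +41.9237)
  i=7: 3.2736·2.6388 − 1.5835·-0.2828 = +9.0863 (running +51.0100)
Area = |Σ|/2 = |51.0100|/2 = 25.5050

Area at t=0.079: 25.5050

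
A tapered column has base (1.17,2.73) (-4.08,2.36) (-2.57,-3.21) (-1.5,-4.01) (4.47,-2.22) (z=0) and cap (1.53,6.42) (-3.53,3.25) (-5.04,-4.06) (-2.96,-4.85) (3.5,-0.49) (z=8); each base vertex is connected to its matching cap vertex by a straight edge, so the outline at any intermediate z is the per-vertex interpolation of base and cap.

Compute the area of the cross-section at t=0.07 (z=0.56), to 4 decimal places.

Cross-section at t=0.07: each vertex is (1-t)·p0[i] + t·p1[i].
  v1: (1-0.07)·(1.17,2.73) + 0.07·(1.53,6.42) = (1.1952,2.9883)
  v2: (1-0.07)·(-4.08,2.36) + 0.07·(-3.53,3.25) = (-4.0415,2.4223)
  v3: (1-0.07)·(-2.57,-3.21) + 0.07·(-5.04,-4.06) = (-2.7429,-3.2695)
  v4: (1-0.07)·(-1.5,-4.01) + 0.07·(-2.96,-4.85) = (-1.6022,-4.0688)
  v5: (1-0.07)·(4.47,-2.22) + 0.07·(3.5,-0.49) = (4.4021,-2.0989)
Shoelace sum Σ(x_i·y_{i+1} − x_{i+1}·y_i):
  i=1: 1.1952·2.4223 − -4.0415·2.9883 = +14.9723 (running +14.9723)
  i=2: -4.0415·-3.2695 − -2.7429·2.4223 = +19.8578 (running +34.8302)
  i=3: -2.7429·-4.0688 − -1.6022·-3.2695 = +5.9219 (running +40.7521)
  i=4: -1.6022·-2.0989 − 4.4021·-4.0688 = +21.2741 (running +62.0262)
  i=5: 4.4021·2.9883 − 1.1952·-2.0989 = +15.6634 (running +77.6896)
Area = |Σ|/2 = |77.6896|/2 = 38.8448

Area at t=0.07: 38.8448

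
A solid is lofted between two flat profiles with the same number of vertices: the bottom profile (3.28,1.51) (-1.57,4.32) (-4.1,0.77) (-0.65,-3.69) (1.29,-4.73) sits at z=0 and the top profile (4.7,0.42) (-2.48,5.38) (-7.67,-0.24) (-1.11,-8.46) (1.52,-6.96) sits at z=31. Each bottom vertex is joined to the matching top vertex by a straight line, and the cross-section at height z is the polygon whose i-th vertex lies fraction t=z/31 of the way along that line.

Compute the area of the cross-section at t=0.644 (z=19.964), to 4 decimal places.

Area at t=0.644: 70.2239

Cross-section at t=0.644: each vertex is (1-t)·p0[i] + t·p1[i].
  v1: (1-0.644)·(3.28,1.51) + 0.644·(4.7,0.42) = (4.1945,0.8080)
  v2: (1-0.644)·(-1.57,4.32) + 0.644·(-2.48,5.38) = (-2.1560,5.0026)
  v3: (1-0.644)·(-4.1,0.77) + 0.644·(-7.67,-0.24) = (-6.3991,0.1196)
  v4: (1-0.644)·(-0.65,-3.69) + 0.644·(-1.11,-8.46) = (-0.9462,-6.7619)
  v5: (1-0.644)·(1.29,-4.73) + 0.644·(1.52,-6.96) = (1.4381,-6.1661)
Shoelace sum Σ(x_i·y_{i+1} − x_{i+1}·y_i):
  i=1: 4.1945·5.0026 − -2.1560·0.8080 = +22.7256 (running +22.7256)
  i=2: -2.1560·0.1196 − -6.3991·5.0026 = +31.7545 (running +54.4802)
  i=3: -6.3991·-6.7619 − -0.9462·0.1196 = +43.3829 (running +97.8631)
  i=4: -0.9462·-6.1661 − 1.4381·-6.7619 = +15.5590 (running +113.4221)
  i=5: 1.4381·0.8080 − 4.1945·-6.1661 = +27.0257 (running +140.4479)
Area = |Σ|/2 = |140.4479|/2 = 70.2239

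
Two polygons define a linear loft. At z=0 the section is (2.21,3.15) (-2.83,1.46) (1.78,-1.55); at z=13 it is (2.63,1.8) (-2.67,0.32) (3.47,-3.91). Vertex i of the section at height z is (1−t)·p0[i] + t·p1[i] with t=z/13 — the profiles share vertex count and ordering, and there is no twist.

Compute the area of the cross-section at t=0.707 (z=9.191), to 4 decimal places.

Area at t=0.707: 14.5017

Cross-section at t=0.707: each vertex is (1-t)·p0[i] + t·p1[i].
  v1: (1-0.707)·(2.21,3.15) + 0.707·(2.63,1.8) = (2.5069,2.1955)
  v2: (1-0.707)·(-2.83,1.46) + 0.707·(-2.67,0.32) = (-2.7169,0.6540)
  v3: (1-0.707)·(1.78,-1.55) + 0.707·(3.47,-3.91) = (2.9748,-3.2185)
Shoelace sum Σ(x_i·y_{i+1} − x_{i+1}·y_i):
  i=1: 2.5069·0.6540 − -2.7169·2.1955 = +7.6046 (running +7.6046)
  i=2: -2.7169·-3.2185 − 2.9748·0.6540 = +6.7987 (running +14.4034)
  i=3: 2.9748·2.1955 − 2.5069·-3.2185 = +14.6000 (running +29.0034)
Area = |Σ|/2 = |29.0034|/2 = 14.5017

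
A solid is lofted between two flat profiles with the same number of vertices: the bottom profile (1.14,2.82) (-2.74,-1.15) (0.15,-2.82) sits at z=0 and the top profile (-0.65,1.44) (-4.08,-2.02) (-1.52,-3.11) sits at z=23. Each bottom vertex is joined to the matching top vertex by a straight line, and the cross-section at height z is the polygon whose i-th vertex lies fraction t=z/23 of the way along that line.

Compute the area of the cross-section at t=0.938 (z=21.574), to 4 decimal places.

Area at t=0.938: 6.4517

Cross-section at t=0.938: each vertex is (1-t)·p0[i] + t·p1[i].
  v1: (1-0.938)·(1.14,2.82) + 0.938·(-0.65,1.44) = (-0.5390,1.5256)
  v2: (1-0.938)·(-2.74,-1.15) + 0.938·(-4.08,-2.02) = (-3.9969,-1.9661)
  v3: (1-0.938)·(0.15,-2.82) + 0.938·(-1.52,-3.11) = (-1.4165,-3.0920)
Shoelace sum Σ(x_i·y_{i+1} − x_{i+1}·y_i):
  i=1: -0.5390·-1.9661 − -3.9969·1.5256 = +7.1573 (running +7.1573)
  i=2: -3.9969·-3.0920 − -1.4165·-1.9661 = +9.5737 (running +16.7310)
  i=3: -1.4165·1.5256 − -0.5390·-3.0920 = -3.8276 (running +12.9034)
Area = |Σ|/2 = |12.9034|/2 = 6.4517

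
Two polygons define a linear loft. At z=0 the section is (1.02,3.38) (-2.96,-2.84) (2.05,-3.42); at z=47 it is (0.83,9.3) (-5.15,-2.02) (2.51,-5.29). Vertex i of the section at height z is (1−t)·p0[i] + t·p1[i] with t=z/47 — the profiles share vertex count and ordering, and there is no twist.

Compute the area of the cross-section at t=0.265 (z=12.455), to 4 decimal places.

Area at t=0.265: 24.5405

Cross-section at t=0.265: each vertex is (1-t)·p0[i] + t·p1[i].
  v1: (1-0.265)·(1.02,3.38) + 0.265·(0.83,9.3) = (0.9697,4.9488)
  v2: (1-0.265)·(-2.96,-2.84) + 0.265·(-5.15,-2.02) = (-3.5404,-2.6227)
  v3: (1-0.265)·(2.05,-3.42) + 0.265·(2.51,-5.29) = (2.1719,-3.9156)
Shoelace sum Σ(x_i·y_{i+1} − x_{i+1}·y_i):
  i=1: 0.9697·-2.6227 − -3.5404·4.9488 = +14.9774 (running +14.9774)
  i=2: -3.5404·-3.9156 − 2.1719·-2.6227 = +19.5587 (running +34.5360)
  i=3: 2.1719·4.9488 − 0.9697·-3.9156 = +14.5450 (running +49.0811)
Area = |Σ|/2 = |49.0811|/2 = 24.5405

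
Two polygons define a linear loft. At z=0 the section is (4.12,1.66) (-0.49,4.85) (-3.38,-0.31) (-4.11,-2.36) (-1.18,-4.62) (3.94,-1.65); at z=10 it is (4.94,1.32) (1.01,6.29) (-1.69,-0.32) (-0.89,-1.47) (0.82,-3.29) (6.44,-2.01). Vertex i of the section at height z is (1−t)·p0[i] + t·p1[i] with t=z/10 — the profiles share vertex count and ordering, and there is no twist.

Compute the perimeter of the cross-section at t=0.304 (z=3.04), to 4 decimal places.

Perimeter at t=0.304: 26.3195

Cross-section at t=0.304: each vertex is (1-t)·p0[i] + t·p1[i].
  v1: (1-0.304)·(4.12,1.66) + 0.304·(4.94,1.32) = (4.3693,1.5566)
  v2: (1-0.304)·(-0.49,4.85) + 0.304·(1.01,6.29) = (-0.0340,5.2878)
  v3: (1-0.304)·(-3.38,-0.31) + 0.304·(-1.69,-0.32) = (-2.8662,-0.3130)
  v4: (1-0.304)·(-4.11,-2.36) + 0.304·(-0.89,-1.47) = (-3.1311,-2.0894)
  v5: (1-0.304)·(-1.18,-4.62) + 0.304·(0.82,-3.29) = (-0.5720,-4.2157)
  v6: (1-0.304)·(3.94,-1.65) + 0.304·(6.44,-2.01) = (4.7000,-1.7594)
Perimeter = Σ |v_{i+1} − v_i|:
  edge 1→2: √(-4.4033² + 3.7311²) = 5.7715 (running 5.7715)
  edge 2→3: √(-2.8322² + -5.6008²) = 6.2762 (running 12.0477)
  edge 3→4: √(-0.2649² + -1.7764²) = 1.7960 (running 13.8437)
  edge 4→5: √(2.5591² + -2.1262²) = 3.3272 (running 17.1709)
  edge 5→6: √(5.2720² + 2.4562²) = 5.8161 (running 22.9870)
  edge 6→1: √(-0.3307² + 3.3161²) = 3.3325 (running 26.3195)
Perimeter = 26.3195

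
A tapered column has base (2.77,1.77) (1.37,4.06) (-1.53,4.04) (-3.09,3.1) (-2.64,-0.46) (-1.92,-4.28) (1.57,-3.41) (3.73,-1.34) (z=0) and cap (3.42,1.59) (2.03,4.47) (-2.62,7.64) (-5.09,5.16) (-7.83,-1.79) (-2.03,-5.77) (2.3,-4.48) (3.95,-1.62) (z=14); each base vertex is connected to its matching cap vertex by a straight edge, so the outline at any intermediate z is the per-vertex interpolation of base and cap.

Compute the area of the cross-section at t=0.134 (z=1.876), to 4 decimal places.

Cross-section at t=0.134: each vertex is (1-t)·p0[i] + t·p1[i].
  v1: (1-0.134)·(2.77,1.77) + 0.134·(3.42,1.59) = (2.8571,1.7459)
  v2: (1-0.134)·(1.37,4.06) + 0.134·(2.03,4.47) = (1.4584,4.1149)
  v3: (1-0.134)·(-1.53,4.04) + 0.134·(-2.62,7.64) = (-1.6761,4.5224)
  v4: (1-0.134)·(-3.09,3.1) + 0.134·(-5.09,5.16) = (-3.3580,3.3760)
  v5: (1-0.134)·(-2.64,-0.46) + 0.134·(-7.83,-1.79) = (-3.3355,-0.6382)
  v6: (1-0.134)·(-1.92,-4.28) + 0.134·(-2.03,-5.77) = (-1.9347,-4.4797)
  v7: (1-0.134)·(1.57,-3.41) + 0.134·(2.3,-4.48) = (1.6678,-3.5534)
  v8: (1-0.134)·(3.73,-1.34) + 0.134·(3.95,-1.62) = (3.7595,-1.3775)
Shoelace sum Σ(x_i·y_{i+1} − x_{i+1}·y_i):
  i=1: 2.8571·4.1149 − 1.4584·1.7459 = +9.2105 (running +9.2105)
  i=2: 1.4584·4.5224 − -1.6761·4.1149 = +13.4925 (running +22.7031)
  i=3: -1.6761·3.3760 − -3.3580·4.5224 = +9.5278 (running +32.2308)
  i=4: -3.3580·-0.6382 − -3.3355·3.3760 = +13.4038 (running +45.6346)
  i=5: -3.3355·-4.4797 − -1.9347·-0.6382 = +13.7069 (running +59.3416)
  i=6: -1.9347·-3.5534 − 1.6678·-4.4797 = +14.3461 (running +73.6877)
  i=7: 1.6678·-1.3775 − 3.7595·-3.5534 = +11.0614 (running +84.7491)
  i=8: 3.7595·1.7459 − 2.8571·-1.3775 = +10.4993 (running +95.2484)
Area = |Σ|/2 = |95.2484|/2 = 47.6242

Area at t=0.134: 47.6242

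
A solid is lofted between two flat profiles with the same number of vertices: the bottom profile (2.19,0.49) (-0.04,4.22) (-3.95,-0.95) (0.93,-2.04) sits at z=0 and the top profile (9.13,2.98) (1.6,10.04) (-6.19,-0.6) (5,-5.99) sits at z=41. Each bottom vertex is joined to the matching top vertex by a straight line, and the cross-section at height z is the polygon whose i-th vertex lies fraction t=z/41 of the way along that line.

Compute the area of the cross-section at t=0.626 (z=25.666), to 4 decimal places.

Cross-section at t=0.626: each vertex is (1-t)·p0[i] + t·p1[i].
  v1: (1-0.626)·(2.19,0.49) + 0.626·(9.13,2.98) = (6.5344,2.0487)
  v2: (1-0.626)·(-0.04,4.22) + 0.626·(1.6,10.04) = (0.9866,7.8633)
  v3: (1-0.626)·(-3.95,-0.95) + 0.626·(-6.19,-0.6) = (-5.3522,-0.7309)
  v4: (1-0.626)·(0.93,-2.04) + 0.626·(5,-5.99) = (3.4778,-4.5127)
Shoelace sum Σ(x_i·y_{i+1} − x_{i+1}·y_i):
  i=1: 6.5344·7.8633 − 0.9866·2.0487 = +49.3610 (running +49.3610)
  i=2: 0.9866·-0.7309 − -5.3522·7.8633 = +41.3652 (running +90.7263)
  i=3: -5.3522·-4.5127 − 3.4778·-0.7309 = +26.6950 (running +117.4213)
  i=4: 3.4778·2.0487 − 6.5344·-4.5127 = +36.6131 (running +154.0344)
Area = |Σ|/2 = |154.0344|/2 = 77.0172

Area at t=0.626: 77.0172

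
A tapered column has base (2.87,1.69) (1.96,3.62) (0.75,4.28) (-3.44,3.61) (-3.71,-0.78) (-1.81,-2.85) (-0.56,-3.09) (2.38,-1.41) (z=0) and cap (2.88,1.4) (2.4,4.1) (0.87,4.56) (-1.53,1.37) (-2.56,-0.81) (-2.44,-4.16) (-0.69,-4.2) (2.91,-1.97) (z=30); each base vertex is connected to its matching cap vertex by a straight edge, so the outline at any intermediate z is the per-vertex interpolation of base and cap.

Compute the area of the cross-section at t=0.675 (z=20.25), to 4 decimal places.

Cross-section at t=0.675: each vertex is (1-t)·p0[i] + t·p1[i].
  v1: (1-0.675)·(2.87,1.69) + 0.675·(2.88,1.4) = (2.8767,1.4942)
  v2: (1-0.675)·(1.96,3.62) + 0.675·(2.4,4.1) = (2.2570,3.9440)
  v3: (1-0.675)·(0.75,4.28) + 0.675·(0.87,4.56) = (0.8310,4.4690)
  v4: (1-0.675)·(-3.44,3.61) + 0.675·(-1.53,1.37) = (-2.1507,2.0980)
  v5: (1-0.675)·(-3.71,-0.78) + 0.675·(-2.56,-0.81) = (-2.9337,-0.8003)
  v6: (1-0.675)·(-1.81,-2.85) + 0.675·(-2.44,-4.16) = (-2.2352,-3.7343)
  v7: (1-0.675)·(-0.56,-3.09) + 0.675·(-0.69,-4.2) = (-0.6478,-3.8393)
  v8: (1-0.675)·(2.38,-1.41) + 0.675·(2.91,-1.97) = (2.7378,-1.7880)
Shoelace sum Σ(x_i·y_{i+1} − x_{i+1}·y_i):
  i=1: 2.8767·3.9440 − 2.2570·1.4942 = +7.9734 (running +7.9734)
  i=2: 2.2570·4.4690 − 0.8310·3.9440 = +6.8091 (running +14.7824)
  i=3: 0.8310·2.0980 − -2.1507·4.4690 = +11.3551 (running +26.1376)
  i=4: -2.1507·-0.8003 − -2.9337·2.0980 = +7.8761 (running +34.0137)
  i=5: -2.9337·-3.7343 − -2.2352·-0.8003 = +9.1666 (running +43.1803)
  i=6: -2.2352·-3.8393 − -0.6478·-3.7343 = +6.1628 (running +49.3432)
  i=7: -0.6478·-1.7880 − 2.7378·-3.8393 = +11.6691 (running +61.0122)
  i=8: 2.7378·1.4942 − 2.8767·-1.7880 = +9.2345 (running +70.2467)
Area = |Σ|/2 = |70.2467|/2 = 35.1234

Area at t=0.675: 35.1234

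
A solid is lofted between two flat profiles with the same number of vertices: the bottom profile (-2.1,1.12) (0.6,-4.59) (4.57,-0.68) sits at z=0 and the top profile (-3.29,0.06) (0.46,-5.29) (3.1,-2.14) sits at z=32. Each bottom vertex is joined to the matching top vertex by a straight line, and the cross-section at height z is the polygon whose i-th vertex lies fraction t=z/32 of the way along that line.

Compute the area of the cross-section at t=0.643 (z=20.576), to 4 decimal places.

Cross-section at t=0.643: each vertex is (1-t)·p0[i] + t·p1[i].
  v1: (1-0.643)·(-2.1,1.12) + 0.643·(-3.29,0.06) = (-2.8652,0.4384)
  v2: (1-0.643)·(0.6,-4.59) + 0.643·(0.46,-5.29) = (0.5100,-5.0401)
  v3: (1-0.643)·(4.57,-0.68) + 0.643·(3.1,-2.14) = (3.6248,-1.6188)
Shoelace sum Σ(x_i·y_{i+1} − x_{i+1}·y_i):
  i=1: -2.8652·-5.0401 − 0.5100·0.4384 = +14.2172 (running +14.2172)
  i=2: 0.5100·-1.6188 − 3.6248·-5.0401 = +17.4438 (running +31.6609)
  i=3: 3.6248·0.4384 − -2.8652·-1.6188 = -3.0489 (running +28.6120)
Area = |Σ|/2 = |28.6120|/2 = 14.3060

Area at t=0.643: 14.3060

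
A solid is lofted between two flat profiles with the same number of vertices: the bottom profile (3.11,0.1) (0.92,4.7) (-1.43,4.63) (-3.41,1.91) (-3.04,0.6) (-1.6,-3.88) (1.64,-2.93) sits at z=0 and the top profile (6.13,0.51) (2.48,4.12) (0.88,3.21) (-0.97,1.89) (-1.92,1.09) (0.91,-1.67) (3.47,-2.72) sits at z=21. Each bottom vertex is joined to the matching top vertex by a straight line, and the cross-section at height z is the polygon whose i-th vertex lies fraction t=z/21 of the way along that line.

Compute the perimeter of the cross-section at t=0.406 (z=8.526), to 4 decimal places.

Cross-section at t=0.406: each vertex is (1-t)·p0[i] + t·p1[i].
  v1: (1-0.406)·(3.11,0.1) + 0.406·(6.13,0.51) = (4.3361,0.2665)
  v2: (1-0.406)·(0.92,4.7) + 0.406·(2.48,4.12) = (1.5534,4.4645)
  v3: (1-0.406)·(-1.43,4.63) + 0.406·(0.88,3.21) = (-0.4921,4.0535)
  v4: (1-0.406)·(-3.41,1.91) + 0.406·(-0.97,1.89) = (-2.4194,1.9019)
  v5: (1-0.406)·(-3.04,0.6) + 0.406·(-1.92,1.09) = (-2.5853,0.7989)
  v6: (1-0.406)·(-1.6,-3.88) + 0.406·(0.91,-1.67) = (-0.5809,-2.9827)
  v7: (1-0.406)·(1.64,-2.93) + 0.406·(3.47,-2.72) = (2.3830,-2.8447)
Perimeter = Σ |v_{i+1} − v_i|:
  edge 1→2: √(-2.7828² + 4.1981²) = 5.0366 (running 5.0366)
  edge 2→3: √(-2.0455² + -0.4110²) = 2.0864 (running 7.1230)
  edge 3→4: √(-1.9272² + -2.1516²) = 2.8885 (running 10.0115)
  edge 4→5: √(-0.1659² + -1.1029²) = 1.1154 (running 11.1269)
  edge 5→6: √(2.0043² + -3.7817²) = 4.2800 (running 15.4069)
  edge 6→7: √(2.9639² + 0.1380²) = 2.9671 (running 18.3740)
  edge 7→1: √(1.9531² + 3.1112²) = 3.6735 (running 22.0475)
Perimeter = 22.0475

Perimeter at t=0.406: 22.0475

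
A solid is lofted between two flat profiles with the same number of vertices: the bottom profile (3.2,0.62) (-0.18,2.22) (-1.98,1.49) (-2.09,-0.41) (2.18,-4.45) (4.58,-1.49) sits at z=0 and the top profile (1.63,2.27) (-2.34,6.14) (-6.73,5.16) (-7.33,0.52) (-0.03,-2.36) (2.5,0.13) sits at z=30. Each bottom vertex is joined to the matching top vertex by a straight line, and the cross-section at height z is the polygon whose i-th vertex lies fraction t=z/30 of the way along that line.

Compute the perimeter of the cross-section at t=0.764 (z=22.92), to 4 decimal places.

Cross-section at t=0.764: each vertex is (1-t)·p0[i] + t·p1[i].
  v1: (1-0.764)·(3.2,0.62) + 0.764·(1.63,2.27) = (2.0005,1.8806)
  v2: (1-0.764)·(-0.18,2.22) + 0.764·(-2.34,6.14) = (-1.8302,5.2149)
  v3: (1-0.764)·(-1.98,1.49) + 0.764·(-6.73,5.16) = (-5.6090,4.2939)
  v4: (1-0.764)·(-2.09,-0.41) + 0.764·(-7.33,0.52) = (-6.0934,0.3005)
  v5: (1-0.764)·(2.18,-4.45) + 0.764·(-0.03,-2.36) = (0.4916,-2.8532)
  v6: (1-0.764)·(4.58,-1.49) + 0.764·(2.5,0.13) = (2.9909,-0.2523)
Perimeter = Σ |v_{i+1} − v_i|:
  edge 1→2: √(-3.8308² + 3.3343²) = 5.0786 (running 5.0786)
  edge 2→3: √(-3.7788² + -0.9210²) = 3.8894 (running 8.9680)
  edge 3→4: √(-0.4844² + -3.9934²) = 4.0226 (running 12.9906)
  edge 4→5: √(6.5849² + -3.1538²) = 7.3012 (running 20.2918)
  edge 5→6: √(2.4993² + 2.6009²) = 3.6071 (running 23.8989)
  edge 6→1: √(-0.9904² + 2.1329²) = 2.3516 (running 26.2506)
Perimeter = 26.2506

Perimeter at t=0.764: 26.2506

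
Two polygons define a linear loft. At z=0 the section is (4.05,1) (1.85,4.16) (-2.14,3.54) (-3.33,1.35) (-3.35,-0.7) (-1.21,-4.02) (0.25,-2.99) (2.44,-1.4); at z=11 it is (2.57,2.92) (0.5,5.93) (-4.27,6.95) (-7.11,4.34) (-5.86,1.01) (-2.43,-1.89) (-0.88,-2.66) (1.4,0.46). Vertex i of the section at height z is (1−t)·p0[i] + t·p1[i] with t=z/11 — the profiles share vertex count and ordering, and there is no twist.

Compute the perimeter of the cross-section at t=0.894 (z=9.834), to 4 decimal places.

Cross-section at t=0.894: each vertex is (1-t)·p0[i] + t·p1[i].
  v1: (1-0.894)·(4.05,1) + 0.894·(2.57,2.92) = (2.7269,2.7165)
  v2: (1-0.894)·(1.85,4.16) + 0.894·(0.5,5.93) = (0.6431,5.7424)
  v3: (1-0.894)·(-2.14,3.54) + 0.894·(-4.27,6.95) = (-4.0442,6.5885)
  v4: (1-0.894)·(-3.33,1.35) + 0.894·(-7.11,4.34) = (-6.7093,4.0231)
  v5: (1-0.894)·(-3.35,-0.7) + 0.894·(-5.86,1.01) = (-5.5939,0.8287)
  v6: (1-0.894)·(-1.21,-4.02) + 0.894·(-2.43,-1.89) = (-2.3007,-2.1158)
  v7: (1-0.894)·(0.25,-2.99) + 0.894·(-0.88,-2.66) = (-0.7602,-2.6950)
  v8: (1-0.894)·(2.44,-1.4) + 0.894·(1.4,0.46) = (1.5102,0.2628)
Perimeter = Σ |v_{i+1} − v_i|:
  edge 1→2: √(-2.0838² + 3.0259²) = 3.6740 (running 3.6740)
  edge 2→3: √(-4.6873² + 0.8462²) = 4.7631 (running 8.4371)
  edge 3→4: √(-2.6651² + -2.5655²) = 3.6992 (running 12.1363)
  edge 4→5: √(1.1154² + -3.1943²) = 3.3835 (running 15.5198)
  edge 5→6: √(3.2933² + -2.9445²) = 4.4177 (running 19.9374)
  edge 6→7: √(1.5405² + -0.5792²) = 1.6457 (running 21.5832)
  edge 7→8: √(2.2705² + 2.9578²) = 3.7288 (running 25.3120)
  edge 8→1: √(1.2166² + 2.4536²) = 2.7387 (running 28.0507)
Perimeter = 28.0507

Perimeter at t=0.894: 28.0507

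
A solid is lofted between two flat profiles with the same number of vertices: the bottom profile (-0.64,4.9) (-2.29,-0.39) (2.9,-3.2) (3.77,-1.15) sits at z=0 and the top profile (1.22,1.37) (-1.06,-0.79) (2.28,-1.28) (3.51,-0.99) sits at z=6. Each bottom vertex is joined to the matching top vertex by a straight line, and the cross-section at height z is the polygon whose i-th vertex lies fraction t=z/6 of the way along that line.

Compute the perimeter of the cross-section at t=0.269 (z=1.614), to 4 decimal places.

Perimeter at t=0.269: 18.1816

Cross-section at t=0.269: each vertex is (1-t)·p0[i] + t·p1[i].
  v1: (1-0.269)·(-0.64,4.9) + 0.269·(1.22,1.37) = (-0.1397,3.9504)
  v2: (1-0.269)·(-2.29,-0.39) + 0.269·(-1.06,-0.79) = (-1.9591,-0.4976)
  v3: (1-0.269)·(2.9,-3.2) + 0.269·(2.28,-1.28) = (2.7332,-2.6835)
  v4: (1-0.269)·(3.77,-1.15) + 0.269·(3.51,-0.99) = (3.7001,-1.1070)
Perimeter = Σ |v_{i+1} − v_i|:
  edge 1→2: √(-1.8195² + -4.4480²) = 4.8058 (running 4.8058)
  edge 2→3: √(4.6923² + -2.1859²) = 5.1765 (running 9.9823)
  edge 3→4: √(0.9668² + 1.5766²) = 1.8494 (running 11.8317)
  edge 4→1: √(-3.8397² + 5.0574²) = 6.3499 (running 18.1816)
Perimeter = 18.1816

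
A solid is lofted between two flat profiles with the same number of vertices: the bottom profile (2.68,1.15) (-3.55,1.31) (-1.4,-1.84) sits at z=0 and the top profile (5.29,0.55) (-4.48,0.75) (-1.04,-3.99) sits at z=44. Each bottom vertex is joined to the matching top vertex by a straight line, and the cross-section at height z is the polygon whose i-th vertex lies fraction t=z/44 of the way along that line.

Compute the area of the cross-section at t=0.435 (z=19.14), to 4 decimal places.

Area at t=0.435: 14.6841

Cross-section at t=0.435: each vertex is (1-t)·p0[i] + t·p1[i].
  v1: (1-0.435)·(2.68,1.15) + 0.435·(5.29,0.55) = (3.8153,0.8890)
  v2: (1-0.435)·(-3.55,1.31) + 0.435·(-4.48,0.75) = (-3.9546,1.0664)
  v3: (1-0.435)·(-1.4,-1.84) + 0.435·(-1.04,-3.99) = (-1.2434,-2.7752)
Shoelace sum Σ(x_i·y_{i+1} − x_{i+1}·y_i):
  i=1: 3.8153·1.0664 − -3.9546·0.8890 = +7.5843 (running +7.5843)
  i=2: -3.9546·-2.7752 − -1.2434·1.0664 = +12.3008 (running +19.8851)
  i=3: -1.2434·0.8890 − 3.8153·-2.7752 = +9.4832 (running +29.3683)
Area = |Σ|/2 = |29.3683|/2 = 14.6841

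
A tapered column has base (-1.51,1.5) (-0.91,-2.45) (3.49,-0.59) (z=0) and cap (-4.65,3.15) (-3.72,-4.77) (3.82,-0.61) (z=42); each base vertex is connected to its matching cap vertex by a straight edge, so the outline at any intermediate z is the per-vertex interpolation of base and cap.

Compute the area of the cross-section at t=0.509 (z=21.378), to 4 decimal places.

Cross-section at t=0.509: each vertex is (1-t)·p0[i] + t·p1[i].
  v1: (1-0.509)·(-1.51,1.5) + 0.509·(-4.65,3.15) = (-3.1083,2.3399)
  v2: (1-0.509)·(-0.91,-2.45) + 0.509·(-3.72,-4.77) = (-2.3403,-3.6309)
  v3: (1-0.509)·(3.49,-0.59) + 0.509·(3.82,-0.61) = (3.6580,-0.6002)
Shoelace sum Σ(x_i·y_{i+1} − x_{i+1}·y_i):
  i=1: -3.1083·-3.6309 − -2.3403·2.3399 = +16.7616 (running +16.7616)
  i=2: -2.3403·-0.6002 − 3.6580·-3.6309 = +14.6862 (running +31.4479)
  i=3: 3.6580·2.3399 − -3.1083·-0.6002 = +6.6936 (running +38.1415)
Area = |Σ|/2 = |38.1415|/2 = 19.0707

Area at t=0.509: 19.0707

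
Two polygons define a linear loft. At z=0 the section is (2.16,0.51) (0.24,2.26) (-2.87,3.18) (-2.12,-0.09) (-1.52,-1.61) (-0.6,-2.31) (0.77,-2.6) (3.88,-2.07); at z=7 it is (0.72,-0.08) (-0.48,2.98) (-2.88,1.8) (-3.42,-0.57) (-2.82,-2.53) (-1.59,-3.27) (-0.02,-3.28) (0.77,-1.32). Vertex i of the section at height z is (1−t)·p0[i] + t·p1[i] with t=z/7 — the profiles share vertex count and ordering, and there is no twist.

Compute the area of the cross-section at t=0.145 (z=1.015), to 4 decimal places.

Area at t=0.145: 21.2945

Cross-section at t=0.145: each vertex is (1-t)·p0[i] + t·p1[i].
  v1: (1-0.145)·(2.16,0.51) + 0.145·(0.72,-0.08) = (1.9512,0.4244)
  v2: (1-0.145)·(0.24,2.26) + 0.145·(-0.48,2.98) = (0.1356,2.3644)
  v3: (1-0.145)·(-2.87,3.18) + 0.145·(-2.88,1.8) = (-2.8715,2.9799)
  v4: (1-0.145)·(-2.12,-0.09) + 0.145·(-3.42,-0.57) = (-2.3085,-0.1596)
  v5: (1-0.145)·(-1.52,-1.61) + 0.145·(-2.82,-2.53) = (-1.7085,-1.7434)
  v6: (1-0.145)·(-0.6,-2.31) + 0.145·(-1.59,-3.27) = (-0.7436,-2.4492)
  v7: (1-0.145)·(0.77,-2.6) + 0.145·(-0.02,-3.28) = (0.6554,-2.6986)
  v8: (1-0.145)·(3.88,-2.07) + 0.145·(0.77,-1.32) = (3.4290,-1.9612)
Shoelace sum Σ(x_i·y_{i+1} − x_{i+1}·y_i):
  i=1: 1.9512·2.3644 − 0.1356·0.4244 = +4.5559 (running +4.5559)
  i=2: 0.1356·2.9799 − -2.8715·2.3644 = +7.1933 (running +11.7492)
  i=3: -2.8715·-0.1596 − -2.3085·2.9799 = +7.3374 (running +19.0866)
  i=4: -2.3085·-1.7434 − -1.7085·-0.1596 = +3.7520 (running +22.8385)
  i=5: -1.7085·-2.4492 − -0.7436·-1.7434 = +2.8882 (running +25.7267)
  i=6: -0.7436·-2.6986 − 0.6554·-2.4492 = +3.6119 (running +29.3386)
  i=7: 0.6554·-1.9612 − 3.4290·-2.6986 = +7.9681 (running +37.3067)
  i=8: 3.4290·0.4244 − 1.9512·-1.9612 = +5.2823 (running +42.5889)
Area = |Σ|/2 = |42.5889|/2 = 21.2945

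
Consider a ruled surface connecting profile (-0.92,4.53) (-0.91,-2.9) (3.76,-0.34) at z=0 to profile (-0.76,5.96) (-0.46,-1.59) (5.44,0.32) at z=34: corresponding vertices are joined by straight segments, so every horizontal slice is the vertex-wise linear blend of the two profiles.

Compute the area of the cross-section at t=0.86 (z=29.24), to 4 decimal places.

Area at t=0.86: 21.8339

Cross-section at t=0.86: each vertex is (1-t)·p0[i] + t·p1[i].
  v1: (1-0.86)·(-0.92,4.53) + 0.86·(-0.76,5.96) = (-0.7824,5.7598)
  v2: (1-0.86)·(-0.91,-2.9) + 0.86·(-0.46,-1.59) = (-0.5230,-1.7734)
  v3: (1-0.86)·(3.76,-0.34) + 0.86·(5.44,0.32) = (5.2048,0.2276)
Shoelace sum Σ(x_i·y_{i+1} − x_{i+1}·y_i):
  i=1: -0.7824·-1.7734 − -0.5230·5.7598 = +4.3999 (running +4.3999)
  i=2: -0.5230·0.2276 − 5.2048·-1.7734 = +9.1112 (running +13.5110)
  i=3: 5.2048·5.7598 − -0.7824·0.2276 = +30.1567 (running +43.6677)
Area = |Σ|/2 = |43.6677|/2 = 21.8339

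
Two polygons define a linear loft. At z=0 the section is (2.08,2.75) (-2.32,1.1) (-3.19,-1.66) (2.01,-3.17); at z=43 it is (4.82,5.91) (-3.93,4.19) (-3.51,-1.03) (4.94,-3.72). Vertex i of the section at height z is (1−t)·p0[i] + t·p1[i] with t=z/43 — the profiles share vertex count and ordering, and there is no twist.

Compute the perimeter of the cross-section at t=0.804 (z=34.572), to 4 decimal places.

Cross-section at t=0.804: each vertex is (1-t)·p0[i] + t·p1[i].
  v1: (1-0.804)·(2.08,2.75) + 0.804·(4.82,5.91) = (4.2830,5.2906)
  v2: (1-0.804)·(-2.32,1.1) + 0.804·(-3.93,4.19) = (-3.6144,3.5844)
  v3: (1-0.804)·(-3.19,-1.66) + 0.804·(-3.51,-1.03) = (-3.4473,-1.1535)
  v4: (1-0.804)·(2.01,-3.17) + 0.804·(4.94,-3.72) = (4.3657,-3.6122)
Perimeter = Σ |v_{i+1} − v_i|:
  edge 1→2: √(-7.8974² + -1.7063²) = 8.0796 (running 8.0796)
  edge 2→3: √(0.1672² + -4.7378²) = 4.7408 (running 12.8204)
  edge 3→4: √(7.8130² + -2.4587²) = 8.1907 (running 21.0112)
  edge 4→1: √(-0.0828² + 8.9028²) = 8.9032 (running 29.9144)
Perimeter = 29.9144

Perimeter at t=0.804: 29.9144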